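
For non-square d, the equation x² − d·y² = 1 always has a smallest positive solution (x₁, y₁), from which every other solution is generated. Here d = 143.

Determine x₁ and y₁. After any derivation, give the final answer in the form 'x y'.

12 1

d=143: √d = [11; 1,22] (ℓ=2, even), read p_1/q_1
a_0=11:  p_0=11·1+0=11,  q_0=11·0+1=1
a_1=1:  p_1=1·11+1=12,  q_1=1·1+0=1
fundamental: x₁=12, y₁=1  (since 144 − 143·1 = 1)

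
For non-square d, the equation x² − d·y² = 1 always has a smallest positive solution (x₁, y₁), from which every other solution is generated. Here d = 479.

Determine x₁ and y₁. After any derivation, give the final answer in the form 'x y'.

2989440 136591

√479 = [21; 1,7,1,3,2,21,2,3,1,7,1,42, …], period ℓ=12 (even) → k=11
i=0: a=21 ⇒ p=21, q=1
i=1: a=1 ⇒ p=22, q=1
i=2: a=7 ⇒ p=175, q=8
…
i=5: a=2 ⇒ p=1729, q=79
i=6: a=21 ⇒ p=37075, q=1694
i=7: a=2 ⇒ p=75879, q=3467
i=8: a=3 ⇒ p=264712, q=12095
…
i=10: a=7 ⇒ p=2648849, q=121029
i=11: a=1 ⇒ p=2989440, q=136591
fundamental: x₁=2989440, y₁=136591  (since 8936751513600 − 479·18657101281 = 1)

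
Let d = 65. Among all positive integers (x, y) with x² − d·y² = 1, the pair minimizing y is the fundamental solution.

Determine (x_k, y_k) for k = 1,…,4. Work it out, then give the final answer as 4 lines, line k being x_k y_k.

[8; 16] for √65; ℓ=1 ⇒ convergent index 1
k=0  a_k=8  p_k/q_k = 8/1
k=1  a_k=16  p_k/q_k = 129/16
fundamental: x₁=129, y₁=16  (since 16641 − 65·256 = 1)
k=2:  x_2 = 129·129+65·16·16 = 33281,  y_2 = 129·16+16·129 = 4128
k=3:  x_3 = 129·33281+65·16·4128 = 8586369,  y_3 = 129·4128+16·33281 = 1065008
k=4:  x_4 = 129·8586369+65·16·1065008 = 2215249921,  y_4 = 129·1065008+16·8586369 = 274767936

129 16
33281 4128
8586369 1065008
2215249921 274767936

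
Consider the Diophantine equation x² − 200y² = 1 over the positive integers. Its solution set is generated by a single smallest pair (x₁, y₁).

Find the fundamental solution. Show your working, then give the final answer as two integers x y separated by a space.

99 7

d=200: √d = [14; 7,28] (ℓ=2, even), read p_1/q_1
a_0=14:  p_0=14·1+0=14,  q_0=14·0+1=1
a_1=7:  p_1=7·14+1=99,  q_1=7·1+0=7
(x₁, y₁) = (99, 7);  99² − 200·7² = 1 ✓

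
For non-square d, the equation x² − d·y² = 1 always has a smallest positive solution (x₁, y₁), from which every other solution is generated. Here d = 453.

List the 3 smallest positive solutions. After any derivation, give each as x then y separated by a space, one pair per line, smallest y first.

1653751 77700
5469784740001 256992905400
18091323967121133751 850004548596233100

√453 = [21; 3,1,1,10,14,10,1,1,3,42, …], period ℓ=10 (even) → k=9
i=0: a=21 ⇒ p=21, q=1
…
i=3: a=1 ⇒ p=149, q=7
…
i=7: a=1 ⇒ p=245764, q=11547
i=8: a=1 ⇒ p=469329, q=22051
i=9: a=3 ⇒ p=1653751, q=77700
fundamental: x₁=1653751, y₁=77700  (since 2734892370001 − 453·6037290000 = 1)
(x_2, y_2) = (1653751·1653751 + 453·77700·77700, 1653751·77700 + 77700·1653751) = (5469784740001, 256992905400)
(x_3, y_3) = (1653751·5469784740001 + 453·77700·256992905400, 1653751·256992905400 + 77700·5469784740001) = (18091323967121133751, 850004548596233100)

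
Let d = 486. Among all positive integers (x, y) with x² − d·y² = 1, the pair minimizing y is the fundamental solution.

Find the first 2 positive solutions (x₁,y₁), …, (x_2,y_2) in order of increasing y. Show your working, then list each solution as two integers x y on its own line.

d=486: √d = [22; 22,44] (ℓ=2, even), read p_1/q_1
step 0: (22, 1)  from 22·(1,0) + (0,1)
step 1: (485, 22)  from 22·(22,1) + (1,0)
fundamental: x₁=485, y₁=22  (since 235225 − 486·484 = 1)
k=2:  x_2 = 485·485+486·22·22 = 470449,  y_2 = 485·22+22·485 = 21340

485 22
470449 21340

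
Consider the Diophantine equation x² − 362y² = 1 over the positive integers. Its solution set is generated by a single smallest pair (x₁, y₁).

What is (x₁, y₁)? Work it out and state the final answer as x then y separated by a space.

[19; 38] for √362; ℓ=1 ⇒ convergent index 1
k=0  a_k=19  p_k/q_k = 19/1
k=1  a_k=38  p_k/q_k = 723/38
→ (723, 38).  Check: 723²=522729, 362·38²=522728, difference 1.

723 38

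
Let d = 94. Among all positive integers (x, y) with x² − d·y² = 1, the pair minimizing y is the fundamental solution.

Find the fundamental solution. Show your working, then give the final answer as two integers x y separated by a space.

√94 = [9; 1,2,3,1,1,…,2,1,18, …], period ℓ=16 (even) → k=15
i=0: a=9 ⇒ p=9, q=1
i=1: a=1 ⇒ p=10, q=1
…
i=3: a=3 ⇒ p=97, q=10
i=4: a=1 ⇒ p=126, q=13
i=5: a=1 ⇒ p=223, q=23
i=6: a=5 ⇒ p=1241, q=128
i=7: a=1 ⇒ p=1464, q=151
i=8: a=8 ⇒ p=12953, q=1336
…
i=10: a=5 ⇒ p=85038, q=8771
i=11: a=1 ⇒ p=99455, q=10258
…
i=14: a=2 ⇒ p=1490361, q=153719
i=15: a=1 ⇒ p=2143295, q=221064
→ (2143295, 221064).  Check: 2143295²=4593713457025, 94·221064²=4593713457024, difference 1.

2143295 221064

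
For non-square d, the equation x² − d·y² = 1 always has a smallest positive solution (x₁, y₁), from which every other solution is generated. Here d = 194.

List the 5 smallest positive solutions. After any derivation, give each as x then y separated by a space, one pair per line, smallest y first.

195 14
76049 5460
29658915 2129386
11566900801 830455080
4511061653475 323875351814

[13; 1,12,1,26] for √194; ℓ=4 ⇒ convergent index 3
i=0: a=13 ⇒ p=13, q=1
i=1: a=1 ⇒ p=14, q=1
i=2: a=12 ⇒ p=181, q=13
i=3: a=1 ⇒ p=195, q=14
(x₁, y₁) = (195, 14);  195² − 194·14² = 1 ✓
(195+14√194)^2 = 76049 + 5460√194
(195+14√194)^3 = 29658915 + 2129386√194
(195+14√194)^4 = 11566900801 + 830455080√194
(195+14√194)^5 = 4511061653475 + 323875351814√194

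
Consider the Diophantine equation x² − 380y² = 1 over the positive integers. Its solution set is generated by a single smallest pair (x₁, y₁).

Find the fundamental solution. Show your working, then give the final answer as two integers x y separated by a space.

39 2

√380 = [19; 2,38, …], period ℓ=2 (even) → k=1
step 0: (19, 1)  from 19·(1,0) + (0,1)
step 1: (39, 2)  from 2·(19,1) + (1,0)
→ (39, 2).  Check: 39²=1521, 380·2²=1520, difference 1.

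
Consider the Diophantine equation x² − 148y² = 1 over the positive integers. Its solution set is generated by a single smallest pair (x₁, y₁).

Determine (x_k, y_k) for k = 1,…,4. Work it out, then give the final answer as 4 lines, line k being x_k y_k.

73 6
10657 876
1555849 127890
227143297 18671064

[12; 6,24] for √148; ℓ=2 ⇒ convergent index 1
a_0=12:  p_0=12·1+0=12,  q_0=12·0+1=1
a_1=6:  p_1=6·12+1=73,  q_1=6·1+0=6
→ (73, 6).  Check: 73²=5329, 148·6²=5328, difference 1.
(73+6√148)^2 = 10657 + 876√148
(73+6√148)^3 = 1555849 + 127890√148
(73+6√148)^4 = 227143297 + 18671064√148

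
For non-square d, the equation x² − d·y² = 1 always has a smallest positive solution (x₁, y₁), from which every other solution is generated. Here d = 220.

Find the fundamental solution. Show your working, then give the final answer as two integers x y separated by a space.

√220 → a₀=14, period (1,4,1,28); ℓ=4 even so k=3
i=0: a=14 ⇒ p=14, q=1
…
i=2: a=4 ⇒ p=74, q=5
i=3: a=1 ⇒ p=89, q=6
(x₁, y₁) = (89, 6);  89² − 220·6² = 1 ✓

89 6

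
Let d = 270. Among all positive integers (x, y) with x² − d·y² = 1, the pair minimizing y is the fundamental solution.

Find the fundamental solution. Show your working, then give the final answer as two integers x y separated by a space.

√270 = [16; 2,3,6,3,2,32, …], period ℓ=6 (even) → k=5
i=0: a=16 ⇒ p=16, q=1
i=1: a=2 ⇒ p=33, q=2
i=2: a=3 ⇒ p=115, q=7
i=3: a=6 ⇒ p=723, q=44
i=4: a=3 ⇒ p=2284, q=139
i=5: a=2 ⇒ p=5291, q=322
→ (5291, 322).  Check: 5291²=27994681, 270·322²=27994680, difference 1.

5291 322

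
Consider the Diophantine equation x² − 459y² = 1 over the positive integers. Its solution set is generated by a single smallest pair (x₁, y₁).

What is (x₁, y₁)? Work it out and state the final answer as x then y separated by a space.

499850 23331

√459 → a₀=21, period (2,2,1,4,21,4,1,2,2,42); ℓ=10 even so k=9
k=0  a_k=21  p_k/q_k = 21/1
k=1  a_k=2  p_k/q_k = 43/2
k=2  a_k=2  p_k/q_k = 107/5
k=3  a_k=1  p_k/q_k = 150/7
k=4  a_k=4  p_k/q_k = 707/33
k=5  a_k=21  p_k/q_k = 14997/700
k=6  a_k=4  p_k/q_k = 60695/2833
k=7  a_k=1  p_k/q_k = 75692/3533
k=8  a_k=2  p_k/q_k = 212079/9899
k=9  a_k=2  p_k/q_k = 499850/23331
(x₁, y₁) = (499850, 23331);  499850² − 459·23331² = 1 ✓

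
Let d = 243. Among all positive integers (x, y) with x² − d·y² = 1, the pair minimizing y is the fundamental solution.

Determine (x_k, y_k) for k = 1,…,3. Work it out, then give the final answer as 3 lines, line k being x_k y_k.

d=243: √d = [15; 1,1,2,3,15,3,2,1,1,30] (ℓ=10, even), read p_9/q_9
a_0=15:  p_0=15·1+0=15,  q_0=15·0+1=1
a_1=1:  p_1=1·15+1=16,  q_1=1·1+0=1
…
a_4=3:  p_4=3·78+31=265,  q_4=3·5+2=17
a_5=15:  p_5=15·265+78=4053,  q_5=15·17+5=260
a_6=3:  p_6=3·4053+265=12424,  q_6=3·260+17=797
a_7=2:  p_7=2·12424+4053=28901,  q_7=2·797+260=1854
a_8=1:  p_8=1·28901+12424=41325,  q_8=1·1854+797=2651
a_9=1:  p_9=1·41325+28901=70226,  q_9=1·2651+1854=4505
(x₁, y₁) = (70226, 4505);  70226² − 243·4505² = 1 ✓
(x_2, y_2) = (70226·70226 + 243·4505·4505, 70226·4505 + 4505·70226) = (9863382151, 632736260)
(x_3, y_3) = (70226·9863382151 + 243·4505·632736260, 70226·632736260 + 4505·9863382151) = (1385331749802026, 88869073185015)

70226 4505
9863382151 632736260
1385331749802026 88869073185015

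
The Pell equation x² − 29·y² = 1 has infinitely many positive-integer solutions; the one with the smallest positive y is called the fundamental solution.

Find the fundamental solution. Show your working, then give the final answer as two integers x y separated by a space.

[5; 2,1,1,2,10] for √29; ℓ=5 ⇒ convergent index 9
step 0: (5, 1)  from 5·(1,0) + (0,1)
…
step 2: (16, 3)  from 1·(11,2) + (5,1)
step 3: (27, 5)  from 1·(16,3) + (11,2)
…
step 5: (727, 135)  from 10·(70,13) + (27,5)
step 6: (1524, 283)  from 2·(727,135) + (70,13)
step 7: (2251, 418)  from 1·(1524,283) + (727,135)
step 8: (3775, 701)  from 1·(2251,418) + (1524,283)
step 9: (9801, 1820)  from 2·(3775,701) + (2251,418)
fundamental: x₁=9801, y₁=1820  (since 96059601 − 29·3312400 = 1)

9801 1820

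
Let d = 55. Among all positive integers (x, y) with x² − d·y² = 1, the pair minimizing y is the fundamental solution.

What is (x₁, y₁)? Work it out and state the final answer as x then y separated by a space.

89 12

[7; 2,2,2,14] for √55; ℓ=4 ⇒ convergent index 3
step 0: (7, 1)  from 7·(1,0) + (0,1)
…
step 2: (37, 5)  from 2·(15,2) + (7,1)
step 3: (89, 12)  from 2·(37,5) + (15,2)
(x₁, y₁) = (89, 12);  89² − 55·12² = 1 ✓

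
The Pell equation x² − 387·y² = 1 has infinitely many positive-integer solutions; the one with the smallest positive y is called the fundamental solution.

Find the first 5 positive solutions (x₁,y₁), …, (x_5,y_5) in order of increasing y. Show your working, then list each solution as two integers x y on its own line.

√387 = [19; 1,2,19,2,1,38, …], period ℓ=6 (even) → k=5
a_0=19:  p_0=19·1+0=19,  q_0=19·0+1=1
a_1=1:  p_1=1·19+1=20,  q_1=1·1+0=1
a_2=2:  p_2=2·20+19=59,  q_2=2·1+1=3
a_3=19:  p_3=19·59+20=1141,  q_3=19·3+1=58
a_4=2:  p_4=2·1141+59=2341,  q_4=2·58+3=119
a_5=1:  p_5=1·2341+1141=3482,  q_5=1·119+58=177
fundamental: x₁=3482, y₁=177  (since 12124324 − 387·31329 = 1)
(x_2, y_2) = (3482·3482 + 387·177·177, 3482·177 + 177·3482) = (24248647, 1232628)
(x_3, y_3) = (3482·24248647 + 387·177·1232628, 3482·1232628 + 177·24248647) = (168867574226, 8584021215)
(x_4, y_4) = (3482·168867574226 + 387·177·8584021215, 3482·8584021215 + 177·168867574226) = (1175993762661217, 59779122508632)
(x_5, y_5) = (3482·1175993762661217 + 387·177·59779122508632, 3482·59779122508632 + 177·1175993762661217) = (8189620394305140962, 416301800566092033)

3482 177
24248647 1232628
168867574226 8584021215
1175993762661217 59779122508632
8189620394305140962 416301800566092033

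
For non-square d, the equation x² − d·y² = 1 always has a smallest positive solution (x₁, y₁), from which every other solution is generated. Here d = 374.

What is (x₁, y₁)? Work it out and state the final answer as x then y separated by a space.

√374 → a₀=19, period (2,1,18,1,2,38); ℓ=6 even so k=5
a_0=19:  p_0=19·1+0=19,  q_0=19·0+1=1
a_1=2:  p_1=2·19+1=39,  q_1=2·1+0=2
a_2=1:  p_2=1·39+19=58,  q_2=1·2+1=3
…
a_4=1:  p_4=1·1083+58=1141,  q_4=1·56+3=59
a_5=2:  p_5=2·1141+1083=3365,  q_5=2·59+56=174
fundamental: x₁=3365, y₁=174  (since 11323225 − 374·30276 = 1)

3365 174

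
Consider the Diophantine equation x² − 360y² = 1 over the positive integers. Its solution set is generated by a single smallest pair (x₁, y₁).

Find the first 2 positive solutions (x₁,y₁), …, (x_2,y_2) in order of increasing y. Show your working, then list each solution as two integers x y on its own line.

√360 = [18; 1,36, …], period ℓ=2 (even) → k=1
k=0  a_k=18  p_k/q_k = 18/1
k=1  a_k=1  p_k/q_k = 19/1
(x₁, y₁) = (19, 1);  19² − 360·1² = 1 ✓
(x_2, y_2) = (19·19 + 360·1·1, 19·1 + 1·19) = (721, 38)

19 1
721 38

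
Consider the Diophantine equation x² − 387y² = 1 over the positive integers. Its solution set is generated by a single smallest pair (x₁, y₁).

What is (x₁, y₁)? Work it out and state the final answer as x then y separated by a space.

3482 177

√387 → a₀=19, period (1,2,19,2,1,38); ℓ=6 even so k=5
i=0: a=19 ⇒ p=19, q=1
i=1: a=1 ⇒ p=20, q=1
…
i=3: a=19 ⇒ p=1141, q=58
i=4: a=2 ⇒ p=2341, q=119
i=5: a=1 ⇒ p=3482, q=177
(x₁, y₁) = (3482, 177);  3482² − 387·177² = 1 ✓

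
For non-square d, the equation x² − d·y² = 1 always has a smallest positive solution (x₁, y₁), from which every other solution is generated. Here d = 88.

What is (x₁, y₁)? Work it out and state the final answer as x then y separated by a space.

197 21

[9; 2,1,1,1,2,18] for √88; ℓ=6 ⇒ convergent index 5
a_0=9:  p_0=9·1+0=9,  q_0=9·0+1=1
a_1=2:  p_1=2·9+1=19,  q_1=2·1+0=2
…
a_3=1:  p_3=1·28+19=47,  q_3=1·3+2=5
a_4=1:  p_4=1·47+28=75,  q_4=1·5+3=8
a_5=2:  p_5=2·75+47=197,  q_5=2·8+5=21
(x₁, y₁) = (197, 21);  197² − 88·21² = 1 ✓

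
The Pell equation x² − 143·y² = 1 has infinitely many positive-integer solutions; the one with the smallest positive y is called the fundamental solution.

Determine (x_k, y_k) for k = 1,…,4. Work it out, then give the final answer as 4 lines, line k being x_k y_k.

[11; 1,22] for √143; ℓ=2 ⇒ convergent index 1
k=0  a_k=11  p_k/q_k = 11/1
k=1  a_k=1  p_k/q_k = 12/1
→ (12, 1).  Check: 12²=144, 143·1²=143, difference 1.
n=2: (12,1)∘(12,1) = (12·12+143·1·1, 12·1+1·12) = (287,24)
n=3: (287,24)∘(12,1) = (12·287+143·1·24, 12·24+1·287) = (6876,575)
n=4: (6876,575)∘(12,1) = (12·6876+143·1·575, 12·575+1·6876) = (164737,13776)

12 1
287 24
6876 575
164737 13776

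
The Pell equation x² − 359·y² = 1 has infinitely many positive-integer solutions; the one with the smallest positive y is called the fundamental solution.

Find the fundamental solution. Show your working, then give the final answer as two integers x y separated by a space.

360 19

d=359: √d = [18; 1,17,1,36] (ℓ=4, even), read p_3/q_3
k=0  a_k=18  p_k/q_k = 18/1
k=1  a_k=1  p_k/q_k = 19/1
k=2  a_k=17  p_k/q_k = 341/18
k=3  a_k=1  p_k/q_k = 360/19
fundamental: x₁=360, y₁=19  (since 129600 − 359·361 = 1)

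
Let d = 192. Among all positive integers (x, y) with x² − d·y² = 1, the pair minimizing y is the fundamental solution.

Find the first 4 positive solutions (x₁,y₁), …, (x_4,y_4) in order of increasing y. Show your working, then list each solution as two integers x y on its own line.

√192 = [13; 1,5,1,26, …], period ℓ=4 (even) → k=3
step 0: (13, 1)  from 13·(1,0) + (0,1)
…
step 2: (83, 6)  from 5·(14,1) + (13,1)
step 3: (97, 7)  from 1·(83,6) + (14,1)
(x₁, y₁) = (97, 7);  97² − 192·7² = 1 ✓
n=2: (97,7)∘(97,7) = (97·97+192·7·7, 97·7+7·97) = (18817,1358)
n=3: (18817,1358)∘(97,7) = (97·18817+192·7·1358, 97·1358+7·18817) = (3650401,263445)
n=4: (3650401,263445)∘(97,7) = (97·3650401+192·7·263445, 97·263445+7·3650401) = (708158977,51106972)

97 7
18817 1358
3650401 263445
708158977 51106972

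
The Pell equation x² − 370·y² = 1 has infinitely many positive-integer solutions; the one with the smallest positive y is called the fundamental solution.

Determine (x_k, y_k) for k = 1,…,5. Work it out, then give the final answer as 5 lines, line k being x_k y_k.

√370 = [19; 4,4,38, …], period ℓ=3 (odd) → k=5
i=0: a=19 ⇒ p=19, q=1
…
i=4: a=4 ⇒ p=50339, q=2617
i=5: a=4 ⇒ p=213859, q=11118
(x₁, y₁) = (213859, 11118);  213859² − 370·11118² = 1 ✓
n=2: (213859,11118)∘(213859,11118) = (213859·213859+370·11118·11118, 213859·11118+11118·213859) = (91471343761,4755368724)
n=3: (91471343761,4755368724)∘(213859,11118) = (213859·91471343761+370·11118·4755368724, 213859·4755368724+11118·91471343761) = (39123940210553539,2033956799880714)
n=4: (39123940210553539,2033956799880714)∘(213859,11118) = (213859·39123940210553539+370·11118·2033956799880714, 213859·2033956799880714+11118·39123940210553539) = (16734013458886067250241,869959934526623861928)
n=5: (16734013458886067250241,869959934526623861928)∘(213859,11118) = (213859·16734013458886067250241+370·11118·869959934526623861928, 213859·869959934526623861928+11118·16734013458886067250241) = (7157438768568706971928026499,372097523273824548176239590)

213859 11118
91471343761 4755368724
39123940210553539 2033956799880714
16734013458886067250241 869959934526623861928
7157438768568706971928026499 372097523273824548176239590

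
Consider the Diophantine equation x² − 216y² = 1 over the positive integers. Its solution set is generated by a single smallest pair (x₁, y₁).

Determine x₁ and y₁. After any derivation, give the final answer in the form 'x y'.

√216 → a₀=14, period (1,2,3,2,1,28); ℓ=6 even so k=5
k=0  a_k=14  p_k/q_k = 14/1
…
k=2  a_k=2  p_k/q_k = 44/3
k=3  a_k=3  p_k/q_k = 147/10
k=4  a_k=2  p_k/q_k = 338/23
k=5  a_k=1  p_k/q_k = 485/33
fundamental: x₁=485, y₁=33  (since 235225 − 216·1089 = 1)

485 33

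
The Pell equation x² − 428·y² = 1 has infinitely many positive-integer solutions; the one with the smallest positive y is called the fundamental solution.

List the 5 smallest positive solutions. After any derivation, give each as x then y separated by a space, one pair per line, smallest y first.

√428 → a₀=20, period (1,2,4,1,5,10,5,1,4,2,1,40); ℓ=12 even so k=11
a_0=20:  p_0=20·1+0=20,  q_0=20·0+1=1
a_1=1:  p_1=1·20+1=21,  q_1=1·1+0=1
…
a_3=4:  p_3=4·62+21=269,  q_3=4·3+1=13
…
a_7=5:  p_7=5·19571+1924=99779,  q_7=5·946+93=4823
a_8=1:  p_8=1·99779+19571=119350,  q_8=1·4823+946=5769
a_9=4:  p_9=4·119350+99779=577179,  q_9=4·5769+4823=27899
a_10=2:  p_10=2·577179+119350=1273708,  q_10=2·27899+5769=61567
a_11=1:  p_11=1·1273708+577179=1850887,  q_11=1·61567+27899=89466
→ (1850887, 89466).  Check: 1850887²=3425782686769, 428·89466²=3425782686768, difference 1.
(1850887+89466√428)^2 = 6851565373537 + 331182912684√428
(1850887+89466√428)^3 = 25362946559057703751 + 1225964295417811950√428
(1850887+89466√428)^4 = 93887896135702420679780737 + 4538242753705644230486616√428
(1850887+89466√428)^5 = 347551772829818329662915600223687 + 16799549031354731501369944644834√428

1850887 89466
6851565373537 331182912684
25362946559057703751 1225964295417811950
93887896135702420679780737 4538242753705644230486616
347551772829818329662915600223687 16799549031354731501369944644834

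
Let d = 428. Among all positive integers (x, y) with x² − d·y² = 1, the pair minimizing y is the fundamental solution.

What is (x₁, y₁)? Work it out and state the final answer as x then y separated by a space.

√428 → a₀=20, period (1,2,4,1,5,10,5,1,4,2,1,40); ℓ=12 even so k=11
k=0  a_k=20  p_k/q_k = 20/1
…
k=2  a_k=2  p_k/q_k = 62/3
k=3  a_k=4  p_k/q_k = 269/13
…
k=6  a_k=10  p_k/q_k = 19571/946
k=7  a_k=5  p_k/q_k = 99779/4823
…
k=10  a_k=2  p_k/q_k = 1273708/61567
k=11  a_k=1  p_k/q_k = 1850887/89466
fundamental: x₁=1850887, y₁=89466  (since 3425782686769 − 428·8004165156 = 1)

1850887 89466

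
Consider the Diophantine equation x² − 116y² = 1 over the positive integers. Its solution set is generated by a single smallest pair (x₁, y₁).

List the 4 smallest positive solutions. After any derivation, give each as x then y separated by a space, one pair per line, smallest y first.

9801 910
192119201 17837820
3765920568201 349656946730
73819574785756801 6853975451963640

[10; 1,3,2,1,4,1,2,3,1,20] for √116; ℓ=10 ⇒ convergent index 9
step 0: (10, 1)  from 10·(1,0) + (0,1)
…
step 2: (43, 4)  from 3·(11,1) + (10,1)
step 3: (97, 9)  from 2·(43,4) + (11,1)
step 4: (140, 13)  from 1·(97,9) + (43,4)
step 5: (657, 61)  from 4·(140,13) + (97,9)
step 6: (797, 74)  from 1·(657,61) + (140,13)
step 7: (2251, 209)  from 2·(797,74) + (657,61)
step 8: (7550, 701)  from 3·(2251,209) + (797,74)
step 9: (9801, 910)  from 1·(7550,701) + (2251,209)
fundamental: x₁=9801, y₁=910  (since 96059601 − 116·828100 = 1)
n=2: (9801,910)∘(9801,910) = (9801·9801+116·910·910, 9801·910+910·9801) = (192119201,17837820)
n=3: (192119201,17837820)∘(9801,910) = (9801·192119201+116·910·17837820, 9801·17837820+910·192119201) = (3765920568201,349656946730)
n=4: (3765920568201,349656946730)∘(9801,910) = (9801·3765920568201+116·910·349656946730, 9801·349656946730+910·3765920568201) = (73819574785756801,6853975451963640)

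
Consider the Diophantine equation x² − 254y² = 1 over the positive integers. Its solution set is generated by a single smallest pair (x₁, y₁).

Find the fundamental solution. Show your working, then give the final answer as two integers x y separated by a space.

d=254: √d = [15; 1,14,1,30] (ℓ=4, even), read p_3/q_3
a_0=15:  p_0=15·1+0=15,  q_0=15·0+1=1
a_1=1:  p_1=1·15+1=16,  q_1=1·1+0=1
a_2=14:  p_2=14·16+15=239,  q_2=14·1+1=15
a_3=1:  p_3=1·239+16=255,  q_3=1·15+1=16
fundamental: x₁=255, y₁=16  (since 65025 − 254·256 = 1)

255 16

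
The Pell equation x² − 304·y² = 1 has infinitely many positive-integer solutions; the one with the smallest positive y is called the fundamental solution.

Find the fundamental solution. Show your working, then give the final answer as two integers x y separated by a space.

[17; 2,3,2,1,1,1,1,1,2,3,2,34] for √304; ℓ=12 ⇒ convergent index 11
step 0: (17, 1)  from 17·(1,0) + (0,1)
step 1: (35, 2)  from 2·(17,1) + (1,0)
…
step 3: (279, 16)  from 2·(122,7) + (35,2)
step 4: (401, 23)  from 1·(279,16) + (122,7)
…
step 6: (1081, 62)  from 1·(680,39) + (401,23)
step 7: (1761, 101)  from 1·(1081,62) + (680,39)
step 8: (2842, 163)  from 1·(1761,101) + (1081,62)
step 9: (7445, 427)  from 2·(2842,163) + (1761,101)
step 10: (25177, 1444)  from 3·(7445,427) + (2842,163)
step 11: (57799, 3315)  from 2·(25177,1444) + (7445,427)
→ (57799, 3315).  Check: 57799²=3340724401, 304·3315²=3340724400, difference 1.

57799 3315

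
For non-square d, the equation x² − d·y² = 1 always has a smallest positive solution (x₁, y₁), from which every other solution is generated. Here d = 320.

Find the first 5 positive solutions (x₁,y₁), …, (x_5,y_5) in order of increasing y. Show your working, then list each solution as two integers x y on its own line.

161 9
51841 2898
16692641 933147
5374978561 300470436
1730726404001 96750547245

[17; 1,7,1,34] for √320; ℓ=4 ⇒ convergent index 3
i=0: a=17 ⇒ p=17, q=1
i=1: a=1 ⇒ p=18, q=1
i=2: a=7 ⇒ p=143, q=8
i=3: a=1 ⇒ p=161, q=9
fundamental: x₁=161, y₁=9  (since 25921 − 320·81 = 1)
k=2:  x_2 = 161·161+320·9·9 = 51841,  y_2 = 161·9+9·161 = 2898
k=3:  x_3 = 161·51841+320·9·2898 = 16692641,  y_3 = 161·2898+9·51841 = 933147
k=4:  x_4 = 161·16692641+320·9·933147 = 5374978561,  y_4 = 161·933147+9·16692641 = 300470436
k=5:  x_5 = 161·5374978561+320·9·300470436 = 1730726404001,  y_5 = 161·300470436+9·5374978561 = 96750547245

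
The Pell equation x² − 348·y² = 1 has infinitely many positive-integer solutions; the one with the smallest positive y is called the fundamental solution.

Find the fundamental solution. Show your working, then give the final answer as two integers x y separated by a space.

√348 → a₀=18, period (1,1,1,8,1,1,1,36); ℓ=8 even so k=7
step 0: (18, 1)  from 18·(1,0) + (0,1)
step 1: (19, 1)  from 1·(18,1) + (1,0)
…
step 3: (56, 3)  from 1·(37,2) + (19,1)
step 4: (485, 26)  from 8·(56,3) + (37,2)
…
step 6: (1026, 55)  from 1·(541,29) + (485,26)
step 7: (1567, 84)  from 1·(1026,55) + (541,29)
→ (1567, 84).  Check: 1567²=2455489, 348·84²=2455488, difference 1.

1567 84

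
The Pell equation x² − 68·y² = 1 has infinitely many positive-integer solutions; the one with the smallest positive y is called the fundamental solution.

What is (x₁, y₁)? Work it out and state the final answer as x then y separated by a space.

[8; 4,16] for √68; ℓ=2 ⇒ convergent index 1
i=0: a=8 ⇒ p=8, q=1
i=1: a=4 ⇒ p=33, q=4
→ (33, 4).  Check: 33²=1089, 68·4²=1088, difference 1.

33 4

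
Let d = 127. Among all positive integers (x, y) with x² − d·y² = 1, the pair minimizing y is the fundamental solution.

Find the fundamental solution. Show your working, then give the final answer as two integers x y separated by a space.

4730624 419775

[11; 3,1,2,2,7,11,7,2,2,1,3,22] for √127; ℓ=12 ⇒ convergent index 11
k=0  a_k=11  p_k/q_k = 11/1
k=1  a_k=3  p_k/q_k = 34/3
k=2  a_k=1  p_k/q_k = 45/4
…
k=4  a_k=2  p_k/q_k = 293/26
k=5  a_k=7  p_k/q_k = 2175/193
…
k=8  a_k=2  p_k/q_k = 367620/32621
…
k=10  a_k=1  p_k/q_k = 1274561/113099
k=11  a_k=3  p_k/q_k = 4730624/419775
fundamental: x₁=4730624, y₁=419775  (since 22378803429376 − 127·176211050625 = 1)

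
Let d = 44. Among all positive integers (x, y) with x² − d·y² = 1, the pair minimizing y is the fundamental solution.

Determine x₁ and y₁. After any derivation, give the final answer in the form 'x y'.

199 30

√44 = [6; 1,1,1,2,1,1,1,12, …], period ℓ=8 (even) → k=7
k=0  a_k=6  p_k/q_k = 6/1
…
k=2  a_k=1  p_k/q_k = 13/2
…
k=4  a_k=2  p_k/q_k = 53/8
…
k=6  a_k=1  p_k/q_k = 126/19
k=7  a_k=1  p_k/q_k = 199/30
fundamental: x₁=199, y₁=30  (since 39601 − 44·900 = 1)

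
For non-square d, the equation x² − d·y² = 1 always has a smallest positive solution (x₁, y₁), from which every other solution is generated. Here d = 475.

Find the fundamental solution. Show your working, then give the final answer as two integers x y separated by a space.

57799 2652

d=475: √d = [21; 1,3,1,6,2,6,1,3,1,42] (ℓ=10, even), read p_9/q_9
step 0: (21, 1)  from 21·(1,0) + (0,1)
step 1: (22, 1)  from 1·(21,1) + (1,0)
…
step 3: (109, 5)  from 1·(87,4) + (22,1)
step 4: (741, 34)  from 6·(109,5) + (87,4)
…
step 6: (10287, 472)  from 6·(1591,73) + (741,34)
…
step 8: (45921, 2107)  from 3·(11878,545) + (10287,472)
step 9: (57799, 2652)  from 1·(45921,2107) + (11878,545)
→ (57799, 2652).  Check: 57799²=3340724401, 475·2652²=3340724400, difference 1.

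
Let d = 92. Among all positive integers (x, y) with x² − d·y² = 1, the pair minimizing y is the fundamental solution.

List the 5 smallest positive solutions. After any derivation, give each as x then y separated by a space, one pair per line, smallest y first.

1151 120
2649601 276240
6099380351 635904360
14040770918401 1463851560480
32321848554778751 3369785656320600

d=92: √d = [9; 1,1,2,4,2,1,1,18] (ℓ=8, even), read p_7/q_7
i=0: a=9 ⇒ p=9, q=1
…
i=2: a=1 ⇒ p=19, q=2
i=3: a=2 ⇒ p=48, q=5
i=4: a=4 ⇒ p=211, q=22
i=5: a=2 ⇒ p=470, q=49
i=6: a=1 ⇒ p=681, q=71
i=7: a=1 ⇒ p=1151, q=120
(x₁, y₁) = (1151, 120);  1151² − 92·120² = 1 ✓
(x_2, y_2) = (1151·1151 + 92·120·120, 1151·120 + 120·1151) = (2649601, 276240)
(x_3, y_3) = (1151·2649601 + 92·120·276240, 1151·276240 + 120·2649601) = (6099380351, 635904360)
(x_4, y_4) = (1151·6099380351 + 92·120·635904360, 1151·635904360 + 120·6099380351) = (14040770918401, 1463851560480)
(x_5, y_5) = (1151·14040770918401 + 92·120·1463851560480, 1151·1463851560480 + 120·14040770918401) = (32321848554778751, 3369785656320600)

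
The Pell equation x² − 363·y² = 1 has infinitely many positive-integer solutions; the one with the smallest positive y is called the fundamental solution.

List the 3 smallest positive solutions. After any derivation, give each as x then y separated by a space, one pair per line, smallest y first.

√363 → a₀=19, period (19,38); ℓ=2 even so k=1
k=0  a_k=19  p_k/q_k = 19/1
k=1  a_k=19  p_k/q_k = 362/19
fundamental: x₁=362, y₁=19  (since 131044 − 363·361 = 1)
(x_2, y_2) = (362·362 + 363·19·19, 362·19 + 19·362) = (262087, 13756)
(x_3, y_3) = (362·262087 + 363·19·13756, 362·13756 + 19·262087) = (189750626, 9959325)

362 19
262087 13756
189750626 9959325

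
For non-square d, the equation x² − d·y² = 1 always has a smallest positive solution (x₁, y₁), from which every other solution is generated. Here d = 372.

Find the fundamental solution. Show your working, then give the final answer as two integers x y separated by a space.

12151 630

[19; 3,2,12,2,3,38] for √372; ℓ=6 ⇒ convergent index 5
step 0: (19, 1)  from 19·(1,0) + (0,1)
…
step 2: (135, 7)  from 2·(58,3) + (19,1)
step 3: (1678, 87)  from 12·(135,7) + (58,3)
step 4: (3491, 181)  from 2·(1678,87) + (135,7)
step 5: (12151, 630)  from 3·(3491,181) + (1678,87)
(x₁, y₁) = (12151, 630);  12151² − 372·630² = 1 ✓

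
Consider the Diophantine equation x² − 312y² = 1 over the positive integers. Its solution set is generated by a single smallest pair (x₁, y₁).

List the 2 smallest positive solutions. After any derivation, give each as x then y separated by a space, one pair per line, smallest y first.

53 3
5617 318

√312 → a₀=17, period (1,1,1,34); ℓ=4 even so k=3
k=0  a_k=17  p_k/q_k = 17/1
k=1  a_k=1  p_k/q_k = 18/1
k=2  a_k=1  p_k/q_k = 35/2
k=3  a_k=1  p_k/q_k = 53/3
→ (53, 3).  Check: 53²=2809, 312·3²=2808, difference 1.
k=2:  x_2 = 53·53+312·3·3 = 5617,  y_2 = 53·3+3·53 = 318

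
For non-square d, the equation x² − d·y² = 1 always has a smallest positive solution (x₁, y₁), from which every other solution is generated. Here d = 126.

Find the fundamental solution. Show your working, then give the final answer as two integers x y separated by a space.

449 40

d=126: √d = [11; 4,2,4,22] (ℓ=4, even), read p_3/q_3
step 0: (11, 1)  from 11·(1,0) + (0,1)
step 1: (45, 4)  from 4·(11,1) + (1,0)
step 2: (101, 9)  from 2·(45,4) + (11,1)
step 3: (449, 40)  from 4·(101,9) + (45,4)
(x₁, y₁) = (449, 40);  449² − 126·40² = 1 ✓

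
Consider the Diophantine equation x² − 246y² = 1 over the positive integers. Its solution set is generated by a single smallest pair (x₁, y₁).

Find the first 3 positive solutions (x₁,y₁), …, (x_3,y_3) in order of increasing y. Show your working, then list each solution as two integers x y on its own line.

√246 = [15; 1,2,5,1,14,1,5,2,1,30, …], period ℓ=10 (even) → k=9
k=0  a_k=15  p_k/q_k = 15/1
k=1  a_k=1  p_k/q_k = 16/1
k=2  a_k=2  p_k/q_k = 47/3
k=3  a_k=5  p_k/q_k = 251/16
k=4  a_k=1  p_k/q_k = 298/19
k=5  a_k=14  p_k/q_k = 4423/282
…
k=8  a_k=2  p_k/q_k = 60777/3875
k=9  a_k=1  p_k/q_k = 88805/5662
→ (88805, 5662).  Check: 88805²=7886328025, 246·5662²=7886328024, difference 1.
n=2: (88805,5662)∘(88805,5662) = (88805·88805+246·5662·5662, 88805·5662+5662·88805) = (15772656049,1005627820)
n=3: (15772656049,1005627820)∘(88805,5662) = (88805·15772656049+246·5662·1005627820, 88805·1005627820+5662·15772656049) = (2801381440774085,178609557104538)

88805 5662
15772656049 1005627820
2801381440774085 178609557104538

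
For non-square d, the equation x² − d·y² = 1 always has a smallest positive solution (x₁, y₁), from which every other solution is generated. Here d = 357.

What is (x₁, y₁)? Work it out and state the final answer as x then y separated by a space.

√357 → a₀=18, period (1,8,2,8,1,36); ℓ=6 even so k=5
k=0  a_k=18  p_k/q_k = 18/1
…
k=2  a_k=8  p_k/q_k = 170/9
…
k=4  a_k=8  p_k/q_k = 3042/161
k=5  a_k=1  p_k/q_k = 3401/180
fundamental: x₁=3401, y₁=180  (since 11566801 − 357·32400 = 1)

3401 180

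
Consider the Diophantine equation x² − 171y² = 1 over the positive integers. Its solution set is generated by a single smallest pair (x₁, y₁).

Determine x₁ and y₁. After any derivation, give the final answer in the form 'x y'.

√171 = [13; 13,26, …], period ℓ=2 (even) → k=1
i=0: a=13 ⇒ p=13, q=1
i=1: a=13 ⇒ p=170, q=13
→ (170, 13).  Check: 170²=28900, 171·13²=28899, difference 1.

170 13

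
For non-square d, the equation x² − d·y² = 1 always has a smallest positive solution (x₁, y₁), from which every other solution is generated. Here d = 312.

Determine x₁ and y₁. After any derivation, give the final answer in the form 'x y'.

d=312: √d = [17; 1,1,1,34] (ℓ=4, even), read p_3/q_3
a_0=17:  p_0=17·1+0=17,  q_0=17·0+1=1
…
a_2=1:  p_2=1·18+17=35,  q_2=1·1+1=2
a_3=1:  p_3=1·35+18=53,  q_3=1·2+1=3
(x₁, y₁) = (53, 3);  53² − 312·3² = 1 ✓

53 3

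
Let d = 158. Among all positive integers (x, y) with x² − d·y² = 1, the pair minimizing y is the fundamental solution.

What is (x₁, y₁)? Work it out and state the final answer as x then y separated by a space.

7743 616

√158 → a₀=12, period (1,1,3,12,3,1,1,24); ℓ=8 even so k=7
i=0: a=12 ⇒ p=12, q=1
i=1: a=1 ⇒ p=13, q=1
i=2: a=1 ⇒ p=25, q=2
…
i=4: a=12 ⇒ p=1081, q=86
…
i=6: a=1 ⇒ p=4412, q=351
i=7: a=1 ⇒ p=7743, q=616
fundamental: x₁=7743, y₁=616  (since 59954049 − 158·379456 = 1)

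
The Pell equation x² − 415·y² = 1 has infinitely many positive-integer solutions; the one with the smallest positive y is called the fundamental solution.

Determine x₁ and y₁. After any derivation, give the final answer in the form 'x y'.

√415 = [20; 2,1,2,4,6,…,1,2,40, …], period ℓ=16 (even) → k=15
i=0: a=20 ⇒ p=20, q=1
i=1: a=2 ⇒ p=41, q=2
…
i=3: a=2 ⇒ p=163, q=8
i=4: a=4 ⇒ p=713, q=35
i=5: a=6 ⇒ p=4441, q=218
…
i=7: a=1 ⇒ p=9595, q=471
…
i=9: a=1 ⇒ p=43534, q=2137
…
i=11: a=6 ⇒ p=508372, q=24955
…
i=14: a=1 ⇒ p=6841255, q=335824
i=15: a=2 ⇒ p=18412804, q=903849
(x₁, y₁) = (18412804, 903849);  18412804² − 415·903849² = 1 ✓

18412804 903849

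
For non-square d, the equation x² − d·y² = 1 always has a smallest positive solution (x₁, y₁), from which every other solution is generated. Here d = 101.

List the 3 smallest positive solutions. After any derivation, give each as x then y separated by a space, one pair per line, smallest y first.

√101 → a₀=10, period (20); ℓ=1 odd so k=1
step 0: (10, 1)  from 10·(1,0) + (0,1)
step 1: (201, 20)  from 20·(10,1) + (1,0)
fundamental: x₁=201, y₁=20  (since 40401 − 101·400 = 1)
(x_2, y_2) = (201·201 + 101·20·20, 201·20 + 20·201) = (80801, 8040)
(x_3, y_3) = (201·80801 + 101·20·8040, 201·8040 + 20·80801) = (32481801, 3232060)

201 20
80801 8040
32481801 3232060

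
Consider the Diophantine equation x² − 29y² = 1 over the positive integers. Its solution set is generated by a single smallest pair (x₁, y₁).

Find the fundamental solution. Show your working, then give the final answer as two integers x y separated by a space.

9801 1820

[5; 2,1,1,2,10] for √29; ℓ=5 ⇒ convergent index 9
a_0=5:  p_0=5·1+0=5,  q_0=5·0+1=1
a_1=2:  p_1=2·5+1=11,  q_1=2·1+0=2
a_2=1:  p_2=1·11+5=16,  q_2=1·2+1=3
a_3=1:  p_3=1·16+11=27,  q_3=1·3+2=5
a_4=2:  p_4=2·27+16=70,  q_4=2·5+3=13
a_5=10:  p_5=10·70+27=727,  q_5=10·13+5=135
a_6=2:  p_6=2·727+70=1524,  q_6=2·135+13=283
…
a_8=1:  p_8=1·2251+1524=3775,  q_8=1·418+283=701
a_9=2:  p_9=2·3775+2251=9801,  q_9=2·701+418=1820
fundamental: x₁=9801, y₁=1820  (since 96059601 − 29·3312400 = 1)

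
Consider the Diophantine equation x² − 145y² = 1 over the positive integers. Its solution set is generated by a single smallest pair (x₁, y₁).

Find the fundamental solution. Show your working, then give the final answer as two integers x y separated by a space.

d=145: √d = [12; 24] (ℓ=1, odd), read p_1/q_1
step 0: (12, 1)  from 12·(1,0) + (0,1)
step 1: (289, 24)  from 24·(12,1) + (1,0)
(x₁, y₁) = (289, 24);  289² − 145·24² = 1 ✓

289 24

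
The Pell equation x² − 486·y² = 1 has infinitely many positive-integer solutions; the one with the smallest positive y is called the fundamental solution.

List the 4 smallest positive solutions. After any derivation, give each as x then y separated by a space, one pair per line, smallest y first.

d=486: √d = [22; 22,44] (ℓ=2, even), read p_1/q_1
step 0: (22, 1)  from 22·(1,0) + (0,1)
step 1: (485, 22)  from 22·(22,1) + (1,0)
→ (485, 22).  Check: 485²=235225, 486·22²=235224, difference 1.
(485+22√486)^2 = 470449 + 21340√486
(485+22√486)^3 = 456335045 + 20699778√486
(485+22√486)^4 = 442644523201 + 20078763320√486

485 22
470449 21340
456335045 20699778
442644523201 20078763320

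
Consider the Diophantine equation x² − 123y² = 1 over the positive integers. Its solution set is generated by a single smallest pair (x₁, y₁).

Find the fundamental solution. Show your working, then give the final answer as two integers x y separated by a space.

d=123: √d = [11; 11,22] (ℓ=2, even), read p_1/q_1
i=0: a=11 ⇒ p=11, q=1
i=1: a=11 ⇒ p=122, q=11
→ (122, 11).  Check: 122²=14884, 123·11²=14883, difference 1.

122 11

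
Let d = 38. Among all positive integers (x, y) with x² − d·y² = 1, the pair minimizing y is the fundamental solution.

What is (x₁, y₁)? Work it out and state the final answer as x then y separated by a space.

√38 → a₀=6, period (6,12); ℓ=2 even so k=1
i=0: a=6 ⇒ p=6, q=1
i=1: a=6 ⇒ p=37, q=6
→ (37, 6).  Check: 37²=1369, 38·6²=1368, difference 1.

37 6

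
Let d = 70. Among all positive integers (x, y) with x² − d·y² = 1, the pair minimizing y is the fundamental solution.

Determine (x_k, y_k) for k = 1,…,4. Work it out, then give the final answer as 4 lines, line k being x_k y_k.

251 30
126001 15060
63252251 7560090
31752504001 3795150120

√70 → a₀=8, period (2,1,2,1,2,16); ℓ=6 even so k=5
k=0  a_k=8  p_k/q_k = 8/1
k=1  a_k=2  p_k/q_k = 17/2
…
k=4  a_k=1  p_k/q_k = 92/11
k=5  a_k=2  p_k/q_k = 251/30
fundamental: x₁=251, y₁=30  (since 63001 − 70·900 = 1)
(x_2, y_2) = (251·251 + 70·30·30, 251·30 + 30·251) = (126001, 15060)
(x_3, y_3) = (251·126001 + 70·30·15060, 251·15060 + 30·126001) = (63252251, 7560090)
(x_4, y_4) = (251·63252251 + 70·30·7560090, 251·7560090 + 30·63252251) = (31752504001, 3795150120)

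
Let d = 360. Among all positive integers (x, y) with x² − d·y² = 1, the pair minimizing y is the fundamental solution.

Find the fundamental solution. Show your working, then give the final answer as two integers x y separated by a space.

√360 → a₀=18, period (1,36); ℓ=2 even so k=1
i=0: a=18 ⇒ p=18, q=1
i=1: a=1 ⇒ p=19, q=1
fundamental: x₁=19, y₁=1  (since 361 − 360·1 = 1)

19 1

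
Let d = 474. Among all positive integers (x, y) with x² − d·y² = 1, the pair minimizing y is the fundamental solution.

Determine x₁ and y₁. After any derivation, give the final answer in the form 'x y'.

d=474: √d = [21; 1,3,2,1,1,…,3,1,42] (ℓ=14, even), read p_13/q_13
a_0=21:  p_0=21·1+0=21,  q_0=21·0+1=1
…
a_2=3:  p_2=3·22+21=87,  q_2=3·1+1=4
…
a_12=3:  p_12=3·44218+16677=149331,  q_12=3·2031+766=6859
a_13=1:  p_13=1·149331+44218=193549,  q_13=1·6859+2031=8890
(x₁, y₁) = (193549, 8890);  193549² − 474·8890² = 1 ✓

193549 8890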